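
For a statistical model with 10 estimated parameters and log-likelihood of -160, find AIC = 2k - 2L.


AIC = 2k - 2*loglik = 2(10) - 2(-160).
= 20 + 320 = 340.

340


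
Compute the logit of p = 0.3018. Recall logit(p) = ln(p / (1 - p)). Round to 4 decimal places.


Compute the odds: 0.3018/0.6982 = 0.4323.
Take the natural log: ln(0.4323) = -0.8387.

-0.8387


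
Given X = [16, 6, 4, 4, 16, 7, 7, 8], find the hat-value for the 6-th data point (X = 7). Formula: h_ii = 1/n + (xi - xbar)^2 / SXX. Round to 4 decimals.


n = 8, xbar = 8.5000.
SXX = sum((xi - xbar)^2) = 164.0000.
h = 1/8 + (7 - 8.5000)^2 / 164.0000 = 0.1387.

0.1387


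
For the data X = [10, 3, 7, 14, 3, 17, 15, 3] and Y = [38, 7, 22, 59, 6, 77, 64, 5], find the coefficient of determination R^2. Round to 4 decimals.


Fit the OLS line: b0 = -9.9097, b1 = 4.9622.
SSres = 23.1597.
SStot = 5883.5000.
R^2 = 1 - 23.1597/5883.5000 = 0.9961.

0.9961


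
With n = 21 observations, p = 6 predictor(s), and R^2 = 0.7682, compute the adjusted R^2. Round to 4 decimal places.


Adjusted R^2 = 1 - (1 - R^2) * (n-1)/(n-p-1).
(1 - R^2) = 0.2318.
(n-1)/(n-p-1) = 20/14.
(1 - R^2) * (n-1) = 0.2318 * 20 = 4.6360.
Divide by (n-p-1): 4.6360 / 14 = 0.3311.
Adj R^2 = 1 - 0.3311 = 0.6689.

0.6689


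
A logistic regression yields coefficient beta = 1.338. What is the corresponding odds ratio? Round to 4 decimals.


Odds ratio = exp(beta) = exp(1.338).
= 3.8114.

3.8114


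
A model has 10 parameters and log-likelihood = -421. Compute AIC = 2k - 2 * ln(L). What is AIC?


AIC = 2k - 2*loglik = 2(10) - 2(-421).
= 20 + 842 = 862.

862


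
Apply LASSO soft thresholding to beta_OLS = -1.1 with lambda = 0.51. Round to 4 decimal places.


|beta_OLS| = 1.1.
lambda = 0.51.
Since |beta| > lambda, coefficient = sign(beta)*(|beta| - lambda) = -0.5900.
Result = -0.5900.

-0.5900


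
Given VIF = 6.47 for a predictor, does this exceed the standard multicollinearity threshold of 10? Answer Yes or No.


Compare VIF = 6.47 to the threshold of 10.
6.47 < 10, so the answer is No.

No


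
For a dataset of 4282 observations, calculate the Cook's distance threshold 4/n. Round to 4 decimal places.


The threshold is 4/n.
4/4282 = 0.0009.

0.0009


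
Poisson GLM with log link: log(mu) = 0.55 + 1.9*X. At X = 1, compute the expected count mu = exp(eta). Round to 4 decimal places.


Linear predictor: eta = 0.55 + (1.9)(1) = 2.4500.
Expected count: mu = exp(2.4500) = 11.5883.

11.5883


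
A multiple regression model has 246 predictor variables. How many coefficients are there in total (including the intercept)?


Total coefficients = number of predictors + 1 (for the intercept).
= 246 + 1 = 247.

247


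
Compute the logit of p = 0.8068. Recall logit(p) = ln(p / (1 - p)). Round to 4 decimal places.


1 - p = 0.1932.
p/(1-p) = 4.1760.
logit = ln(4.1760) = 1.4293.

1.4293


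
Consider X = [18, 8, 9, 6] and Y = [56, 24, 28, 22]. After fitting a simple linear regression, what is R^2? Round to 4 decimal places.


The fitted line is Y = 2.0826 + 2.9676*X.
SSres = 8.6608, SStot = 755.0000.
R^2 = 1 - SSres/SStot = 0.9885.

0.9885


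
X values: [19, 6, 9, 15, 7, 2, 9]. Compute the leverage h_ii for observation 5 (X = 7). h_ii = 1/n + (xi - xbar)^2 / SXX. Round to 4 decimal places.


Mean of X: xbar = 9.5714.
SXX = 195.7143.
For X = 7: h = 1/7 + (7 - 9.5714)^2/195.7143 = 0.1766.

0.1766


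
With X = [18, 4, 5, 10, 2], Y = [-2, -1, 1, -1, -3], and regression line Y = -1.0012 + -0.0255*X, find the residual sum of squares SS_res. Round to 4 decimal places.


Predicted values from Y = -1.0012 + -0.0255*X.
Residuals: [-0.5398, 0.1032, 2.1287, 0.2562, -1.9478].
SSres = 8.6930.

8.6930


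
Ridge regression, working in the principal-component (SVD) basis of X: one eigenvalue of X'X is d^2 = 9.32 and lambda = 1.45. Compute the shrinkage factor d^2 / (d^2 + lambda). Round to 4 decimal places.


Denominator = d^2 + lambda = 9.32 + 1.45 = 10.7700.
Shrinkage = 9.32 / 10.7700 = 0.8654.

0.8654


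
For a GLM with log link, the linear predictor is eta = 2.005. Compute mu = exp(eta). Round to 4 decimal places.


Apply the inverse link:
mu = e^2.005 = 7.4261.

7.4261


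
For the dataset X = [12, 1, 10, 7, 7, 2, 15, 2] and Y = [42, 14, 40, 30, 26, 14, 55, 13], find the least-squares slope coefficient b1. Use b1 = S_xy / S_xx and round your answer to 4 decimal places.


The sample means are xbar = 7.0000 and ybar = 29.2500.
Compute S_xx = 184.0000 and S_xy = 551.0000.
Slope b1 = S_xy / S_xx = 551.0000 / 184.0000 = 2.9946.

2.9946


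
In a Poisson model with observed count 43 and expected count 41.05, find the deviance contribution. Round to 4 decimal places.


First: ln(43/41.05) = 0.046409.
Then: 43 * 0.046409 = 1.995587.
y - mu = 43 - 41.05 = 1.95.
D = 2(1.995587 - 1.95) = 0.091174, which rounds to 0.0912.

0.0912


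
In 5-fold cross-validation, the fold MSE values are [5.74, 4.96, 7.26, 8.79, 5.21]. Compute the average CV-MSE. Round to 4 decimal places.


Sum of fold MSEs = 31.9600.
Average = 31.9600 / 5 = 6.3920.

6.3920


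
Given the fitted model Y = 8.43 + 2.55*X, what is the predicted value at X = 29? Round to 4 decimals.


Substitute X = 29 into the equation:
Y = 8.43 + 2.55 * 29 = 8.43 + 73.9500 = 82.3800.

82.3800


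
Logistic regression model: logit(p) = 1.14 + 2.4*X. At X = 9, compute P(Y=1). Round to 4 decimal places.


Linear predictor: z = 1.14 + 2.4 * 9 = 22.7400.
P = 1/(1 + exp(-22.7400)) = 1/(1 + 0.0000) = 1.0000.

1.0000


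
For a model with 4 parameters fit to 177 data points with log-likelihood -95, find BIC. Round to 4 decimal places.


ln(177) = 5.176150.
k * ln(n) = 4 * 5.176150 = 20.704600.
-2L = 190.
BIC = 20.704600 + 190 = 210.704600, which rounds to 210.7046.

210.7046


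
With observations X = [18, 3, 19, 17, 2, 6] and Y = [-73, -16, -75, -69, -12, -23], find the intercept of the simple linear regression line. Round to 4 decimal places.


Compute b1 = -3.8223 from the OLS formula.
With xbar = 10.8333 and ybar = -44.6667, the intercept is:
b0 = -44.6667 - -3.8223 * 10.8333 = -3.2588.

-3.2588


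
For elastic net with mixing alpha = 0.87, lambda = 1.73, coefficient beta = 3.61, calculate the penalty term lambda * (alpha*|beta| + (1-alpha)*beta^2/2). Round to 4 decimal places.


Compute:
L1 = 0.87 * 3.61 = 3.1407.
L2 = 0.13 * 3.61^2 / 2 = 0.8471.
Penalty = 1.73 * (3.1407 + 0.8471) = 6.8989.

6.8989


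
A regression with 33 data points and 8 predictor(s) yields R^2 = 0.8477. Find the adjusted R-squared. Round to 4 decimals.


Using the formula:
(1 - 0.8477) = 0.1523.
Multiply by 32/24: 0.1523 * 32 = 4.8736, then 4.8736 / 24 = 0.2031.
Adj R^2 = 1 - 0.2031 = 0.7969.

0.7969


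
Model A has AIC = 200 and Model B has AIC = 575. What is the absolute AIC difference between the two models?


|AIC_A - AIC_B| = |200 - 575| = 375.
Model A is preferred (lower AIC).

375


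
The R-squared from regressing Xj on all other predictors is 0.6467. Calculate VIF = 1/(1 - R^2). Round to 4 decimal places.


VIF = 1 / (1 - 0.6467).
= 1 / 0.3533 = 2.8305.

2.8305


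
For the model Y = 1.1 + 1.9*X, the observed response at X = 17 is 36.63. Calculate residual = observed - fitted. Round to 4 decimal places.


Predicted = 1.1 + 1.9 * 17 = 33.4000.
Residual = 36.63 - 33.4000 = 3.2300.

3.2300


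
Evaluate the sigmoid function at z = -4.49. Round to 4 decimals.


exp(4.4900) = 89.1214.
1 + exp(-z) = 90.1214.
sigmoid = 1/90.1214 = 0.0111.

0.0111


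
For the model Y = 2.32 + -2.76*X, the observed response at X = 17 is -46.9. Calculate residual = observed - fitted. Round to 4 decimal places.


Fitted value at X = 17 is yhat = 2.32 + -2.76*17 = -44.6000.
Residual = -46.9 - -44.6000 = -2.3000.

-2.3000


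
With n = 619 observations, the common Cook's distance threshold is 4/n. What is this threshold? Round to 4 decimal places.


The threshold is 4/n.
4/619 = 0.0065.

0.0065


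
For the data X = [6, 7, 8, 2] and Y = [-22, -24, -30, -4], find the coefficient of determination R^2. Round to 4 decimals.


Fit the OLS line: b0 = 4.3855, b1 = -4.2410.
SSres = 2.7952.
SStot = 376.0000.
R^2 = 1 - 2.7952/376.0000 = 0.9926.

0.9926


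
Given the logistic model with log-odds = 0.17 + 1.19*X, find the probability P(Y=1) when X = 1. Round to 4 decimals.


z = 0.17 + 1.19 * 1 = 1.3600.
Sigmoid: P = 1 / (1 + exp(-1.3600)) = 0.7958.

0.7958


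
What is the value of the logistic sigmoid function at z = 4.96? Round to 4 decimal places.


Compute exp(-4.9600) = 0.0070.
Sigmoid = 1 / (1 + 0.0070) = 1 / 1.0070 = 0.9930.

0.9930


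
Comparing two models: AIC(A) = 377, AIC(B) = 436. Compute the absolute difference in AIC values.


Absolute difference = |377 - 436| = 59.
The model with lower AIC (A) is preferred.

59


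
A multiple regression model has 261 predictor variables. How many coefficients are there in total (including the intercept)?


Each predictor gets one coefficient, plus one intercept.
Total parameters = 261 + 1 = 262.

262


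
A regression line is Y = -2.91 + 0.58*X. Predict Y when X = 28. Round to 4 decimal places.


Plug X = 28 into Y = -2.91 + 0.58*X:
Y = -2.91 + 16.2400 = 13.3300.

13.3300


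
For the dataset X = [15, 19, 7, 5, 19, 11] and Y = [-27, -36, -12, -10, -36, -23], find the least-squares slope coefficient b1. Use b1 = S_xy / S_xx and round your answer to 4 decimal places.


The sample means are xbar = 12.6667 and ybar = -24.0000.
Compute S_xx = 179.3333 and S_xy = -336.0000.
Slope b1 = S_xy / S_xx = -336.0000 / 179.3333 = -1.8736.

-1.8736


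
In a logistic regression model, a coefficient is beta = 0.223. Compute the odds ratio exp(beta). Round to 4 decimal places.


Odds ratio = exp(beta) = exp(0.223).
= 1.2498.

1.2498


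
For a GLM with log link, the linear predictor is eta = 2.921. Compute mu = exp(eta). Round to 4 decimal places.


mu = exp(eta) = exp(2.921).
= 18.5598.

18.5598


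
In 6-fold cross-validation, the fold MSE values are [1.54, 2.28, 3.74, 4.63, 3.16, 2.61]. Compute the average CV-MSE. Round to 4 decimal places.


Add all fold MSEs: 17.9600.
Divide by k = 6: 17.9600/6 = 2.9933.

2.9933


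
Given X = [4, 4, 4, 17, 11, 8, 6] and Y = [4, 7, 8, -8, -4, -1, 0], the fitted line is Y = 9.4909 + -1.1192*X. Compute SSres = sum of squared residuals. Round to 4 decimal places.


For each point, residual = actual - predicted.
Residuals: [-1.0141, 1.9859, 2.9859, 1.5355, -1.1797, -1.5373, -2.7757].
Sum of squared residuals = 27.7051.

27.7051


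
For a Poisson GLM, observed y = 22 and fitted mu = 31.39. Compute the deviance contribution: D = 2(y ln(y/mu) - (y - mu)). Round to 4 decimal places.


y/mu = 22/31.39 = 0.700860 (approx.), and ln(22/31.39) = -0.355447.
y * ln(y/mu) = 22 * -0.355447 = -7.819834.
y - mu = -9.39.
D = 2 * (-7.819834 - -9.39) = 3.140332, which rounds to 3.1403.

3.1403


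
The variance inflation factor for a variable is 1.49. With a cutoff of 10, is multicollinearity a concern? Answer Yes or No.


Compare VIF = 1.49 to the threshold of 10.
1.49 < 10, so the answer is No.

No


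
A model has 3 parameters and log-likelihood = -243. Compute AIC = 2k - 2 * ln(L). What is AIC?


AIC = 2k - 2*loglik = 2(3) - 2(-243).
= 6 + 486 = 492.

492


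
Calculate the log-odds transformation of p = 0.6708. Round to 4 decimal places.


Compute the odds: 0.6708/0.3292 = 2.0377.
Take the natural log: ln(2.0377) = 0.7118.

0.7118


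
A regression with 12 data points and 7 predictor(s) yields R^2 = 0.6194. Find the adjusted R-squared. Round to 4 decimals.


Using the formula:
(1 - 0.6194) = 0.3806.
Multiply by 11/4: 0.3806 * 11 = 4.1866, then 4.1866 / 4 = 1.0467.
Adj R^2 = 1 - 1.0467 = -0.0467.

-0.0467


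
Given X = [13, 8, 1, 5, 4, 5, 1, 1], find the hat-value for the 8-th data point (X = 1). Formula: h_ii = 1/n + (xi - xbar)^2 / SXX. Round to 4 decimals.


Mean of X: xbar = 4.7500.
SXX = 121.5000.
For X = 1: h = 1/8 + (1 - 4.7500)^2/121.5000 = 0.2407.

0.2407


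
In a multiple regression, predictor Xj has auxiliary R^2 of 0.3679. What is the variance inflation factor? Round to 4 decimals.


Using VIF = 1/(1 - R^2_j):
1 - 0.3679 = 0.6321.
VIF = 1.5820.

1.5820


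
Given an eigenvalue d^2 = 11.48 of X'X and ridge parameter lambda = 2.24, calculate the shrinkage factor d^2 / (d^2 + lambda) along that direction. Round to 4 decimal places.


d^2 + lambda = 11.48 + 2.24 = 13.7200.
Shrinkage factor = 11.48/13.7200 = 0.8367.

0.8367


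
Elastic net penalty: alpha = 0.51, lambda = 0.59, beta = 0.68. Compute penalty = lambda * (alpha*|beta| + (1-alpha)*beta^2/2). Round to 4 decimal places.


alpha * |beta| = 0.51 * 0.68 = 0.3468.
(1-alpha) * beta^2/2 = 0.49 * 0.4624/2 = 0.1133.
Total = 0.59 * (0.3468 + 0.1133) = 0.2715.

0.2715


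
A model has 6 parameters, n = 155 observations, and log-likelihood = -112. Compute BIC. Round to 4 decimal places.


ln(155) = 5.043425.
k * ln(n) = 6 * 5.043425 = 30.260550.
-2L = 224.
BIC = 30.260550 + 224 = 254.260550, which rounds to 254.2606.

254.2606


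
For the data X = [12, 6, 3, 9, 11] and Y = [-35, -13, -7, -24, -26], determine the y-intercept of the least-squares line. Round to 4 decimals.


The slope is b1 = -2.9197.
Sample means are xbar = 8.2000 and ybar = -21.0000.
Intercept: b0 = -21.0000 - (-2.9197)(8.2000) = 2.9416.

2.9416


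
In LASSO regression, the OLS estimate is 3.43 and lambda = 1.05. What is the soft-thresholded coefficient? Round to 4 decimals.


Absolute value: |3.43| = 3.43.
Compare to lambda = 1.05.
Since |beta| > lambda, coefficient = sign(beta)*(|beta| - lambda) = 2.3800.

2.3800


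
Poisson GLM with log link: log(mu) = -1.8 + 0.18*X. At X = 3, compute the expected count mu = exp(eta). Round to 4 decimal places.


Linear predictor: eta = -1.8 + (0.18)(3) = -1.2600.
Expected count: mu = exp(-1.2600) = 0.2837.

0.2837


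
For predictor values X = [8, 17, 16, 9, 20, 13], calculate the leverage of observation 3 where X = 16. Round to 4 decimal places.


Compute xbar = 13.8333 with n = 6 observations.
SXX = 110.8333.
Leverage = 1/6 + (16 - 13.8333)^2/110.8333 = 0.2090.

0.2090


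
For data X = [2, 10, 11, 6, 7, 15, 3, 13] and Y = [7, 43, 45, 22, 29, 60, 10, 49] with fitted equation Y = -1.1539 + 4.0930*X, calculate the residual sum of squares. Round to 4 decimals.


Predicted values from Y = -1.1539 + 4.0930*X.
Residuals: [-0.0321, 3.2239, 1.1309, -1.4041, 1.5029, -0.2411, -1.1251, -3.0551].
SSres = 26.5613.

26.5613


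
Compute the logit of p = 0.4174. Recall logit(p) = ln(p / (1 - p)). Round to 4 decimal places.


1 - p = 0.5826.
p/(1-p) = 0.7164.
logit = ln(0.7164) = -0.3335.

-0.3335


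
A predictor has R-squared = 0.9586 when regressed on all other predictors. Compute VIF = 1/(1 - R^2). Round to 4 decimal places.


VIF = 1 / (1 - 0.9586).
= 1 / 0.0414 = 24.1546.

24.1546


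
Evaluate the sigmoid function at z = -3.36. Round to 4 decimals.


First, exp(3.3600) = 28.7892.
Then sigma(z) = 1/(1 + 28.7892) = 0.0336.

0.0336


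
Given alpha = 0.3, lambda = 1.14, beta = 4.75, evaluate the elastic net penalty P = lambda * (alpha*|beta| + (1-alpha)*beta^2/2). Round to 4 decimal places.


Compute:
L1 = 0.3 * 4.75 = 1.4250.
L2 = 0.7 * 4.75^2 / 2 = 7.8969.
Penalty = 1.14 * (1.4250 + 7.8969) = 10.6269.

10.6269


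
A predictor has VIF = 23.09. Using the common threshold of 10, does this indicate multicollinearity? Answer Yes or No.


The threshold is 10.
VIF = 23.09 is >= 10.
Multicollinearity indication: Yes.

Yes


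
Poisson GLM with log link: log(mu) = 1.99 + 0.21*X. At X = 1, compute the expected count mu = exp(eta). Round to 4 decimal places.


eta = 1.99 + 0.21 * 1 = 2.2000.
mu = exp(2.2000) = 9.0250.

9.0250


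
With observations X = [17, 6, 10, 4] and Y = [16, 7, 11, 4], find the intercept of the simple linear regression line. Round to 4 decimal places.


Compute b1 = 0.8962 from the OLS formula.
With xbar = 9.2500 and ybar = 9.5000, the intercept is:
b0 = 9.5000 - 0.8962 * 9.2500 = 1.2101.

1.2101


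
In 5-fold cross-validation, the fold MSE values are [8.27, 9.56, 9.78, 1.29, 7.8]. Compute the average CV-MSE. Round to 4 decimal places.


Add all fold MSEs: 36.7000.
Divide by k = 5: 36.7000/5 = 7.3400.

7.3400


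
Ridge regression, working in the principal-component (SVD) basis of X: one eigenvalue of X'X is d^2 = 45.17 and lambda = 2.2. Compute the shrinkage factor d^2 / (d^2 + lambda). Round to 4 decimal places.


Compute the denominator: 45.17 + 2.2 = 47.3700.
Shrinkage factor = 45.17 / 47.3700 = 0.9536.

0.9536


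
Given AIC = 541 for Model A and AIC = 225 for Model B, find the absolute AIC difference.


Absolute difference = |541 - 225| = 316.
The model with lower AIC (B) is preferred.

316


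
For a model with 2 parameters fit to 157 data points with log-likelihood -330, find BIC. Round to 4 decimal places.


k * ln(n) = 2 * ln(157) = 2 * 5.056246 = 10.112492.
-2 * loglik = -2 * (-330) = 660.
BIC = 10.112492 + 660 = 670.112492, which rounds to 670.1125.

670.1125


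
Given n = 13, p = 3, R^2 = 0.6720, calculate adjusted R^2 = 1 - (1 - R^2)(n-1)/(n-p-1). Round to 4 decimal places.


Adjusted R^2 = 1 - (1 - R^2) * (n-1)/(n-p-1).
(1 - R^2) = 0.3280.
(n-1)/(n-p-1) = 12/9.
(1 - R^2) * (n-1) = 0.3280 * 12 = 3.9360.
Divide by (n-p-1): 3.9360 / 9 = 0.4373.
Adj R^2 = 1 - 0.4373 = 0.5627.

0.5627


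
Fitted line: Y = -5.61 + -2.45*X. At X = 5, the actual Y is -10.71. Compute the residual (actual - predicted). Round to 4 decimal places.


Compute yhat = -5.61 + (-2.45)(5) = -17.8600.
Residual = actual - predicted = -10.71 - -17.8600 = 7.1500.

7.1500


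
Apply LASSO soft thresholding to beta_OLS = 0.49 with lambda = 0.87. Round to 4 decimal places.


|beta_OLS| = 0.49.
lambda = 0.87.
Since |beta| <= lambda, the coefficient is set to 0.
Result = 0.0000.

0.0000


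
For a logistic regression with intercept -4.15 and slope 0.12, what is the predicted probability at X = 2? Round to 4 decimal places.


Linear predictor: z = -4.15 + 0.12 * 2 = -3.9100.
P = 1/(1 + exp(3.9100)) = 1/(1 + 49.8990) = 0.0196.

0.0196


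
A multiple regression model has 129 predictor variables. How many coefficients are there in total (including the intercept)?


Including the intercept, the model has 129 predictor coefficients + 1 intercept.
Total = 130.

130


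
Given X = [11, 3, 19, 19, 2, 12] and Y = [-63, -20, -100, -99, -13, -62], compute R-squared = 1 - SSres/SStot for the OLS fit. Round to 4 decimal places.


After computing the OLS fit (b0=-4.2190, b1=-5.0255):
SSres = 21.3212, SStot = 6941.5000.
R^2 = 1 - 21.3212/6941.5000 = 0.9969.

0.9969


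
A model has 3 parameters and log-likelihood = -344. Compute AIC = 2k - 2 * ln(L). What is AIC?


AIC = 2k - 2*loglik = 2(3) - 2(-344).
= 6 + 688 = 694.

694


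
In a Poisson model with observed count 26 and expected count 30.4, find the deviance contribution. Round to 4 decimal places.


First: ln(26/30.4) = -0.156346.
Then: 26 * -0.156346 = -4.064996.
y - mu = 26 - 30.4 = -4.4.
D = 2(-4.064996 - -4.4) = 0.670008, which rounds to 0.6700.

0.6700


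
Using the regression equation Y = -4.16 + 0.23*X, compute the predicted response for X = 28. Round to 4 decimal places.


Predicted value:
Y = -4.16 + (0.23)(28) = -4.16 + 6.4400 = 2.2800.

2.2800


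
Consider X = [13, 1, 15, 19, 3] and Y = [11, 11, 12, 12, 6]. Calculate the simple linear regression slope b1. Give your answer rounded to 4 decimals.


The sample means are xbar = 10.2000 and ybar = 10.4000.
Compute S_xx = 244.8000 and S_xy = 49.6000.
Slope b1 = S_xy / S_xx = 49.6000 / 244.8000 = 0.2026.

0.2026


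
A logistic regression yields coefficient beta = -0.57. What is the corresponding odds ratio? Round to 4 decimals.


Odds ratio = exp(beta) = exp(-0.57).
= 0.5655.

0.5655


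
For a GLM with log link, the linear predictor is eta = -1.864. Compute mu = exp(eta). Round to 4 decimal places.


The inverse log link gives:
mu = exp(-1.864) = 0.1551.

0.1551


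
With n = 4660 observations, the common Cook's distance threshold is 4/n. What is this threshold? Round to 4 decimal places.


The threshold is 4/n.
4/4660 = 0.0009.

0.0009


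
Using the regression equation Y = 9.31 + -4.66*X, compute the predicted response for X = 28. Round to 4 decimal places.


Predicted value:
Y = 9.31 + (-4.66)(28) = 9.31 + -130.4800 = -121.1700.

-121.1700


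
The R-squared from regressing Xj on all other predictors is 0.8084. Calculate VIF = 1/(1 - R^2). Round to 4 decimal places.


Using VIF = 1/(1 - R^2_j):
1 - 0.8084 = 0.1916.
VIF = 5.2192.

5.2192


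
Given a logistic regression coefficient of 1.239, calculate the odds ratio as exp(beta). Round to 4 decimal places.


Odds ratio = exp(beta) = exp(1.239).
= 3.4522.

3.4522


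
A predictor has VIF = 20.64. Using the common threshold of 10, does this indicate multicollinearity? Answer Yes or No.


The threshold is 10.
VIF = 20.64 is >= 10.
Multicollinearity indication: Yes.

Yes


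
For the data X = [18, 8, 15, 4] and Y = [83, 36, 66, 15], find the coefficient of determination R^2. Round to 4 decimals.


After computing the OLS fit (b0=-3.3401, b1=4.7413):
SSres = 6.5377, SStot = 2766.0000.
R^2 = 1 - 6.5377/2766.0000 = 0.9976.

0.9976


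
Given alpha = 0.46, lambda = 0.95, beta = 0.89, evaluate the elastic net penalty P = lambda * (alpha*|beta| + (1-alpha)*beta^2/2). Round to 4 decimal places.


L1 component = 0.46 * |0.89| = 0.4094.
L2 component = 0.54 * 0.89^2 / 2 = 0.2139.
Penalty = 0.95 * (0.4094 + 0.2139) = 0.95 * 0.6233 = 0.5921.

0.5921


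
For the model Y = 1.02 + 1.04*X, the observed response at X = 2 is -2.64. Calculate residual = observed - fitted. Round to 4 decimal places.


Compute yhat = 1.02 + (1.04)(2) = 3.1000.
Residual = actual - predicted = -2.64 - 3.1000 = -5.7400.

-5.7400


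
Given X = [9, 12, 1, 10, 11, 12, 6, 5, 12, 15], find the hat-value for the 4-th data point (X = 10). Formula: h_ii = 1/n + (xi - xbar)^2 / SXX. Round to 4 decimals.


Compute xbar = 9.3000 with n = 10 observations.
SXX = 156.1000.
Leverage = 1/10 + (10 - 9.3000)^2/156.1000 = 0.1031.

0.1031


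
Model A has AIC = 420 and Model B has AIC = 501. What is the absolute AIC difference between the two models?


Compute |420 - 501| = 81.
Model A has the smaller AIC.

81


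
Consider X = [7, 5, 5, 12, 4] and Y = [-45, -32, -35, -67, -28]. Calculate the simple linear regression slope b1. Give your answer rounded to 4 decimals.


The sample means are xbar = 6.6000 and ybar = -41.4000.
Compute S_xx = 41.2000 and S_xy = -199.8000.
Slope b1 = S_xy / S_xx = -199.8000 / 41.2000 = -4.8495.

-4.8495


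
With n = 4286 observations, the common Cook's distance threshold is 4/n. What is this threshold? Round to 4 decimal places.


Using the rule of thumb:
Threshold = 4 / 4286 = 0.0009.

0.0009


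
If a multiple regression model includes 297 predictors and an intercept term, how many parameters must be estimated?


Including the intercept, the model has 297 predictor coefficients + 1 intercept.
Total = 298.

298


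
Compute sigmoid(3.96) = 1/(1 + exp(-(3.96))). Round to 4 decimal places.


First, exp(-3.9600) = 0.0191.
Then sigma(z) = 1/(1 + 0.0191) = 0.9813.

0.9813


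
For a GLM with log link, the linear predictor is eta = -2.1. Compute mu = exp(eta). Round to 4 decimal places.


mu = exp(eta) = exp(-2.1).
= 0.1225.

0.1225


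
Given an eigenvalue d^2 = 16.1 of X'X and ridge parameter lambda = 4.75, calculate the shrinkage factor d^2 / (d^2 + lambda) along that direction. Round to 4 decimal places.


d^2 + lambda = 16.1 + 4.75 = 20.8500.
Shrinkage factor = 16.1/20.8500 = 0.7722.

0.7722


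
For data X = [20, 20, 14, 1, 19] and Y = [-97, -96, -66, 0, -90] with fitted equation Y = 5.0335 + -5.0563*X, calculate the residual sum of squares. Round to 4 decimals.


For each point, residual = actual - predicted.
Residuals: [-0.9075, 0.0925, -0.2453, 0.0228, 1.0362].
Sum of squared residuals = 1.9665.

1.9665


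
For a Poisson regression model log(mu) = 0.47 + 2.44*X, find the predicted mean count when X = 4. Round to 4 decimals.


eta = 0.47 + 2.44 * 4 = 10.2300.
mu = exp(10.2300) = 27722.5101.

27722.5101


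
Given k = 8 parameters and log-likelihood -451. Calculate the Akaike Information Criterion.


Compute:
2k = 2*8 = 16.
-2*loglik = -2*(-451) = 902.
AIC = 16 + 902 = 918.

918


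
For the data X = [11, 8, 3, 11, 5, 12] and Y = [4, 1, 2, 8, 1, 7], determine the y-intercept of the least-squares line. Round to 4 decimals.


First find the slope: b1 = 0.6436.
Means: xbar = 8.3333, ybar = 3.8333.
b0 = ybar - b1 * xbar = 3.8333 - 0.6436 * 8.3333 = -1.5297.

-1.5297


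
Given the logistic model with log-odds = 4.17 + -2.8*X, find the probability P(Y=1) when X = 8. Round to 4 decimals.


Compute z = 4.17 + (-2.8)(8) = -18.2300.
exp(-z) = 82639637.8082.
P = 1/(1 + 82639637.8082) = 0.0000.

0.0000


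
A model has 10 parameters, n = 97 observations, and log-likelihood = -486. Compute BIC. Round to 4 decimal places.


Compute k*ln(n) = 10*ln(97) = 10*4.574711 = 45.747110.
Then -2*loglik = 972.
BIC = 45.747110 + 972 = 1017.747110, which rounds to 1017.7471.

1017.7471


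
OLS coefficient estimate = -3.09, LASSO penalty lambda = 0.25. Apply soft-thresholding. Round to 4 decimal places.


|beta_OLS| = 3.09.
lambda = 0.25.
Since |beta| > lambda, coefficient = sign(beta)*(|beta| - lambda) = -2.8400.
Result = -2.8400.

-2.8400


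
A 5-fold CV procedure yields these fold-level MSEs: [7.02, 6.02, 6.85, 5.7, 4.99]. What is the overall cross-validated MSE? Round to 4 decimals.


Total MSE across folds = 30.5800.
CV-MSE = 30.5800/5 = 6.1160.

6.1160


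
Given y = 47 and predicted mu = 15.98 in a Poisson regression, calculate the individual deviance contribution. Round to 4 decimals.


y/mu = 47/15.98 = 2.941176 (approx.), and ln(47/15.98) = 1.078810.
y * ln(y/mu) = 47 * 1.078810 = 50.704070.
y - mu = 31.02.
D = 2 * (50.704070 - 31.02) = 39.368140, which rounds to 39.3681.

39.3681


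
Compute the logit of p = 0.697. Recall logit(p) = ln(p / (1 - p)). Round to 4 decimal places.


The odds are p/(1-p) = 0.697 / 0.303 = 2.3003.
logit(p) = ln(2.3003) = 0.8331.

0.8331


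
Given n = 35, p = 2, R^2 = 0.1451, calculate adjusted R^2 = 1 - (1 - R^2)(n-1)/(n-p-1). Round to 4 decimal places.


Adjusted R^2 = 1 - (1 - R^2) * (n-1)/(n-p-1).
(1 - R^2) = 0.8549.
(n-1)/(n-p-1) = 34/32.
(1 - R^2) * (n-1) = 0.8549 * 34 = 29.0666.
Divide by (n-p-1): 29.0666 / 32 = 0.9083.
Adj R^2 = 1 - 0.9083 = 0.0917.

0.0917


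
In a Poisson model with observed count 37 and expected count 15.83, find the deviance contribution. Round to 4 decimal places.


Compute y*ln(y/mu) = 37*ln(37/15.83) = 37*0.849011 = 31.413407.
y - mu = 21.17.
D = 2*(31.413407 - (21.17)) = 20.486814, which rounds to 20.4868.

20.4868


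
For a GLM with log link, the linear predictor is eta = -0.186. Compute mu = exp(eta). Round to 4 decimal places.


mu = exp(eta) = exp(-0.186).
= 0.8303.

0.8303


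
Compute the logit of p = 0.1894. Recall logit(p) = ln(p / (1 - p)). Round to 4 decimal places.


Compute the odds: 0.1894/0.8106 = 0.2337.
Take the natural log: ln(0.2337) = -1.4539.

-1.4539


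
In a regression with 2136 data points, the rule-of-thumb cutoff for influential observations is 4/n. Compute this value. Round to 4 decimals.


Using the rule of thumb:
Threshold = 4 / 2136 = 0.0019.

0.0019


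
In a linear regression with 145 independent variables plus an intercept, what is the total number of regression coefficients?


Total coefficients = number of predictors + 1 (for the intercept).
= 145 + 1 = 146.

146


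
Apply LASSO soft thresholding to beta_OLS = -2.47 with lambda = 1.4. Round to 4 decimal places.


|beta_OLS| = 2.47.
lambda = 1.4.
Since |beta| > lambda, coefficient = sign(beta)*(|beta| - lambda) = -1.0700.
Result = -1.0700.

-1.0700


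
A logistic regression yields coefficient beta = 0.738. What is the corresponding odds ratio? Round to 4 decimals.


The odds ratio is computed as:
OR = e^(0.738) = 2.0917.

2.0917


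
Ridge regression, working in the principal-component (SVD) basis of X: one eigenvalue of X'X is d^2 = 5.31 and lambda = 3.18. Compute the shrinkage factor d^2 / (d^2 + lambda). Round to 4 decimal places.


d^2 + lambda = 5.31 + 3.18 = 8.4900.
Shrinkage factor = 5.31/8.4900 = 0.6254.

0.6254


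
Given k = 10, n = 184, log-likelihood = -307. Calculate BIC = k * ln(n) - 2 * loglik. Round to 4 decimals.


k * ln(n) = 10 * ln(184) = 10 * 5.214936 = 52.149360.
-2 * loglik = -2 * (-307) = 614.
BIC = 52.149360 + 614 = 666.149360, which rounds to 666.1494.

666.1494


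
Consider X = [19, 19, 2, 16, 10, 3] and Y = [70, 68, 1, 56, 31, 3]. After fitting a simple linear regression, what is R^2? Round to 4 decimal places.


After computing the OLS fit (b0=-8.4325, b1=4.0521):
SSres = 6.0258, SStot = 4890.8333.
R^2 = 1 - 6.0258/4890.8333 = 0.9988.

0.9988


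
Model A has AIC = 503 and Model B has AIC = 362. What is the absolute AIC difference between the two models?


|AIC_A - AIC_B| = |503 - 362| = 141.
Model B is preferred (lower AIC).

141


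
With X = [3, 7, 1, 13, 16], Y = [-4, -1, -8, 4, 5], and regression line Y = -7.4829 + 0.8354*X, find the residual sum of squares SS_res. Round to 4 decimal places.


Compute predicted values, then residuals = yi - yhat_i.
Residuals: [0.9767, 0.6351, -1.3525, 0.6227, -0.8835].
SSres = sum(residual^2) = 4.3549.

4.3549


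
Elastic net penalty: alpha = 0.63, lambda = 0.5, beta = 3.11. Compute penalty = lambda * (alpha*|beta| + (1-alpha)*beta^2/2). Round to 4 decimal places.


alpha * |beta| = 0.63 * 3.11 = 1.9593.
(1-alpha) * beta^2/2 = 0.37 * 9.6721/2 = 1.7893.
Total = 0.5 * (1.9593 + 1.7893) = 1.8743.

1.8743


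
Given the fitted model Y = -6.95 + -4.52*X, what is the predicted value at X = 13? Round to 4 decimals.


Substitute X = 13 into the equation:
Y = -6.95 + -4.52 * 13 = -6.95 + -58.7600 = -65.7100.

-65.7100


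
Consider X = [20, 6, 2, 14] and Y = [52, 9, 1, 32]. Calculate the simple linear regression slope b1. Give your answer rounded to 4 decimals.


The sample means are xbar = 10.5000 and ybar = 23.5000.
Compute S_xx = 195.0000 and S_xy = 557.0000.
Slope b1 = S_xy / S_xx = 557.0000 / 195.0000 = 2.8564.

2.8564


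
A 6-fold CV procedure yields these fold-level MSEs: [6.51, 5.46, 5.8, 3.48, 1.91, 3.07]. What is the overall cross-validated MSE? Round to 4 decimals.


Sum of fold MSEs = 26.2300.
Average = 26.2300 / 6 = 4.3717.

4.3717


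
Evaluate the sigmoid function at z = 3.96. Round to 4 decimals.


First, exp(-3.9600) = 0.0191.
Then sigma(z) = 1/(1 + 0.0191) = 0.9813.

0.9813


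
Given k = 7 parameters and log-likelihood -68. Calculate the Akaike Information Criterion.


AIC = 2k - 2*loglik = 2(7) - 2(-68).
= 14 + 136 = 150.

150


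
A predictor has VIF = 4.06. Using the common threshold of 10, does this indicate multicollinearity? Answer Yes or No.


Compare VIF = 4.06 to the threshold of 10.
4.06 < 10, so the answer is No.

No


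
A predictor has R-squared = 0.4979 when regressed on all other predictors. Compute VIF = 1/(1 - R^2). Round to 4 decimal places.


Denominator: 1 - 0.4979 = 0.5021.
VIF = 1 / 0.5021 = 1.9916.

1.9916


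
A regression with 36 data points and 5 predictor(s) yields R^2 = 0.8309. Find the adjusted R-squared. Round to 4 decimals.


Adjusted R^2 = 1 - (1 - R^2) * (n-1)/(n-p-1).
(1 - R^2) = 0.1691.
(n-1)/(n-p-1) = 35/30.
(1 - R^2) * (n-1) = 0.1691 * 35 = 5.9185.
Divide by (n-p-1): 5.9185 / 30 = 0.1973.
Adj R^2 = 1 - 0.1973 = 0.8027.

0.8027


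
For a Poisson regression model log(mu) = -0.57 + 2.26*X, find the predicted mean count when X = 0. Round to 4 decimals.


Linear predictor: eta = -0.57 + (2.26)(0) = -0.5700.
Expected count: mu = exp(-0.5700) = 0.5655.

0.5655


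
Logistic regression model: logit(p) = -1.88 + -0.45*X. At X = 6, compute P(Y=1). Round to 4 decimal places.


Linear predictor: z = -1.88 + -0.45 * 6 = -4.5800.
P = 1/(1 + exp(4.5800)) = 1/(1 + 97.5144) = 0.0102.

0.0102


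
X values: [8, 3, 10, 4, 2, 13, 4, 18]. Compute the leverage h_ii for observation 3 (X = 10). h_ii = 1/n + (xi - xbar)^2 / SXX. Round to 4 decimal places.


n = 8, xbar = 7.7500.
SXX = sum((xi - xbar)^2) = 221.5000.
h = 1/8 + (10 - 7.7500)^2 / 221.5000 = 0.1479.

0.1479


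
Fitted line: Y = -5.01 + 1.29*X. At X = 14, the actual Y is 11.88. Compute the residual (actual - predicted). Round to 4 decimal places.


Predicted = -5.01 + 1.29 * 14 = 13.0500.
Residual = 11.88 - 13.0500 = -1.1700.

-1.1700


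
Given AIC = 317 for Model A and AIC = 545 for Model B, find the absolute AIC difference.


Compute |317 - 545| = 228.
Model A has the smaller AIC.

228


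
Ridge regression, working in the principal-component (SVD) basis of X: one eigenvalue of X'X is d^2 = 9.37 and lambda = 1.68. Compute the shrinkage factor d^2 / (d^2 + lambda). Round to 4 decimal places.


Compute the denominator: 9.37 + 1.68 = 11.0500.
Shrinkage factor = 9.37 / 11.0500 = 0.8480.

0.8480


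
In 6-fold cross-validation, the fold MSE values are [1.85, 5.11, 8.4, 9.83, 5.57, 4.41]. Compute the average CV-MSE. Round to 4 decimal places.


Add all fold MSEs: 35.1700.
Divide by k = 6: 35.1700/6 = 5.8617.

5.8617


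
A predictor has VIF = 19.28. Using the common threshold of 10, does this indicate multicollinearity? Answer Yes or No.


The threshold is 10.
VIF = 19.28 is >= 10.
Multicollinearity indication: Yes.

Yes


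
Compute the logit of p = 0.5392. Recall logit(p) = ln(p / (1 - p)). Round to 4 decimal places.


1 - p = 0.4608.
p/(1-p) = 1.1701.
logit = ln(1.1701) = 0.1571.

0.1571


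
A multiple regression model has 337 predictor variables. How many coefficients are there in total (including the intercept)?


Total coefficients = number of predictors + 1 (for the intercept).
= 337 + 1 = 338.

338


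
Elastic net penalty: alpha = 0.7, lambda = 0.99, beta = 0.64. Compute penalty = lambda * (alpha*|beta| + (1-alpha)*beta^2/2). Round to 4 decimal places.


L1 component = 0.7 * |0.64| = 0.4480.
L2 component = 0.3 * 0.64^2 / 2 = 0.0614.
Penalty = 0.99 * (0.4480 + 0.0614) = 0.99 * 0.5094 = 0.5043.

0.5043


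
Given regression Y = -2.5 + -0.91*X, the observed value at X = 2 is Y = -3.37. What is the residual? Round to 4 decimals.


Fitted value at X = 2 is yhat = -2.5 + -0.91*2 = -4.3200.
Residual = -3.37 - -4.3200 = 0.9500.

0.9500


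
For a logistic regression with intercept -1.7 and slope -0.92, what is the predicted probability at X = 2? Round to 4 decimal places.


Linear predictor: z = -1.7 + -0.92 * 2 = -3.5400.
P = 1/(1 + exp(3.5400)) = 1/(1 + 34.4669) = 0.0282.

0.0282


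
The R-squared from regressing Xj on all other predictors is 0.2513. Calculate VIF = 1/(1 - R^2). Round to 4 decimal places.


Using VIF = 1/(1 - R^2_j):
1 - 0.2513 = 0.7487.
VIF = 1.3356.

1.3356


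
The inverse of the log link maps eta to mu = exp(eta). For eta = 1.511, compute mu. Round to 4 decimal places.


Apply the inverse link:
mu = e^1.511 = 4.5313.

4.5313


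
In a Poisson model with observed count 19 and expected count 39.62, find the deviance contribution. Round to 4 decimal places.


First: ln(19/39.62) = -0.734895.
Then: 19 * -0.734895 = -13.963005.
y - mu = 19 - 39.62 = -20.62.
D = 2(-13.963005 - -20.62) = 13.313990, which rounds to 13.3140.

13.3140


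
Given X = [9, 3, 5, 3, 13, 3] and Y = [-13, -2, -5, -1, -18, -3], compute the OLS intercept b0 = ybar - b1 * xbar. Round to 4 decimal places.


First find the slope: b1 = -1.6512.
Means: xbar = 6.0000, ybar = -7.0000.
b0 = ybar - b1 * xbar = -7.0000 - -1.6512 * 6.0000 = 2.9070.

2.9070


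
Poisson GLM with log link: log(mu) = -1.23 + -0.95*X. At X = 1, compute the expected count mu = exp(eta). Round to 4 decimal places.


eta = -1.23 + -0.95 * 1 = -2.1800.
mu = exp(-2.1800) = 0.1130.

0.1130


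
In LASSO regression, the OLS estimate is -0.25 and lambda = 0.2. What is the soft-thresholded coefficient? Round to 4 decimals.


Absolute value: |-0.25| = 0.25.
Compare to lambda = 0.2.
Since |beta| > lambda, coefficient = sign(beta)*(|beta| - lambda) = -0.0500.

-0.0500


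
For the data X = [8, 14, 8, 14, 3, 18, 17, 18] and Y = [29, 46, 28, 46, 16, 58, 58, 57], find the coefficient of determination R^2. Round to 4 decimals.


The fitted line is Y = 6.1968 + 2.8843*X.
SSres = 12.6065, SStot = 1809.5000.
R^2 = 1 - SSres/SStot = 0.9930.

0.9930


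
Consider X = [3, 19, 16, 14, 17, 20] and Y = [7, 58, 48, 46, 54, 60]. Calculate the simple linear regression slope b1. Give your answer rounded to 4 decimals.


The sample means are xbar = 14.8333 and ybar = 45.5000.
Compute S_xx = 190.8333 and S_xy = 603.5000.
Slope b1 = S_xy / S_xx = 603.5000 / 190.8333 = 3.1624.

3.1624


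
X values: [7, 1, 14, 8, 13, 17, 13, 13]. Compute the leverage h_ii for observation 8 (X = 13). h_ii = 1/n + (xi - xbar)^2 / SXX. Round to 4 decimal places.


Mean of X: xbar = 10.7500.
SXX = 181.5000.
For X = 13: h = 1/8 + (13 - 10.7500)^2/181.5000 = 0.1529.

0.1529


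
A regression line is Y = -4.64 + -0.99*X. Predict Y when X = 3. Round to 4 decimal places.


Predicted value:
Y = -4.64 + (-0.99)(3) = -4.64 + -2.9700 = -7.6100.

-7.6100


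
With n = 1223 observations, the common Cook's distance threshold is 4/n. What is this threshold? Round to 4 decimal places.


Using the rule of thumb:
Threshold = 4 / 1223 = 0.0033.

0.0033


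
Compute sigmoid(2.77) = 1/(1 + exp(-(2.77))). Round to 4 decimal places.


Compute exp(-2.7700) = 0.0627.
Sigmoid = 1 / (1 + 0.0627) = 1 / 1.0627 = 0.9410.

0.9410


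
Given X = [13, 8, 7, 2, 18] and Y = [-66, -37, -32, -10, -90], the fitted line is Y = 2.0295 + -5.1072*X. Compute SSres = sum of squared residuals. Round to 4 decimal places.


Compute predicted values, then residuals = yi - yhat_i.
Residuals: [-1.6359, 1.8281, 1.7209, -1.8151, -0.0999].
SSres = sum(residual^2) = 12.2842.

12.2842


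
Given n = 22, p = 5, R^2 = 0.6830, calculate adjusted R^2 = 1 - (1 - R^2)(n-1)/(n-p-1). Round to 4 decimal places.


Using the formula:
(1 - 0.6830) = 0.3170.
Multiply by 21/16: 0.3170 * 21 = 6.6570, then 6.6570 / 16 = 0.4161.
Adj R^2 = 1 - 0.4161 = 0.5839.

0.5839


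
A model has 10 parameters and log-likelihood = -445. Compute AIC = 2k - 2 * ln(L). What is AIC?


AIC = 2k - 2*loglik = 2(10) - 2(-445).
= 20 + 890 = 910.

910


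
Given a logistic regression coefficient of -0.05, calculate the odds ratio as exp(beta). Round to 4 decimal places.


The odds ratio is computed as:
OR = e^(-0.05) = 0.9512.

0.9512


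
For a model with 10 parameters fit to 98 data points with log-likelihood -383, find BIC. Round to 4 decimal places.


Compute k*ln(n) = 10*ln(98) = 10*4.584967 = 45.849670.
Then -2*loglik = 766.
BIC = 45.849670 + 766 = 811.849670, which rounds to 811.8497.

811.8497


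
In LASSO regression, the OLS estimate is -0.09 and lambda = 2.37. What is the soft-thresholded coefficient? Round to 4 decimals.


|beta_OLS| = 0.09.
lambda = 2.37.
Since |beta| <= lambda, the coefficient is set to 0.
Result = 0.0000.

0.0000


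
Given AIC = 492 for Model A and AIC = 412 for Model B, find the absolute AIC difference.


|AIC_A - AIC_B| = |492 - 412| = 80.
Model B is preferred (lower AIC).

80


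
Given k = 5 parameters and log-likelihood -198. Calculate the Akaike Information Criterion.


AIC = 2*5 - 2*(-198).
= 10 + 396 = 406.

406
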